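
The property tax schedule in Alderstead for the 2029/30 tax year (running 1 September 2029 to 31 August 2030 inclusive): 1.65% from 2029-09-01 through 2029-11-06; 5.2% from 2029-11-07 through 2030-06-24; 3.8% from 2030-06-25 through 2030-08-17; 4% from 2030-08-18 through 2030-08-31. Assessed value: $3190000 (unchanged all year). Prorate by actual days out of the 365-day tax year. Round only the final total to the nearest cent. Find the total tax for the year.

2029-09-01 to 2029-11-06: 67 days at 1.65% → $3190000 × 1.65% × 67/365 = $9661.7671
2029-11-07 to 2030-06-24: 230 days at 5.2% → $3190000 × 5.2% × 230/365 = $104527.1233
2030-06-25 to 2030-08-17: 54 days at 3.8% → $3190000 × 3.8% × 54/365 = $17933.9178
2030-08-18 to 2030-08-31: 14 days at 4% → $3190000 × 4% × 14/365 = $4894.2466
Total = $137017.0548

$137017.05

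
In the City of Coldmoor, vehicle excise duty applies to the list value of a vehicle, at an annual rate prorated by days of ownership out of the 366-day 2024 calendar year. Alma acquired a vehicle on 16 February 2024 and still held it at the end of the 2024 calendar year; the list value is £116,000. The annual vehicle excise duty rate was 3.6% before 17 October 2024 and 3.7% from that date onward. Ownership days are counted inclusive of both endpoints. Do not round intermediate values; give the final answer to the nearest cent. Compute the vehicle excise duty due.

£3,675.23

16 February – 16 October 2024: 244 days at 3.6% → £116,000 × 3.6% × 244/366 = £2,784.0000
17 October – 31 December 2024: 76 days at 3.7% → £116,000 × 3.7% × 76/366 = £891.2350
Total = £3,675.2350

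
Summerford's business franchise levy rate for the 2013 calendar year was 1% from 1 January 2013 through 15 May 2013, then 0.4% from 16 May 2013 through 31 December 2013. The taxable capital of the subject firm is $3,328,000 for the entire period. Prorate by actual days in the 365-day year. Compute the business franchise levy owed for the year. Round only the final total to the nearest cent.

$20,697.42

1 January – 15 May 2013: 135 days at 1% → $3,328,000 × 1% × 135/365 = $12,309.0411
16 May – 31 December 2013: 230 days at 0.4% → $3,328,000 × 0.4% × 230/365 = $8,388.3836
Total = $20,697.4247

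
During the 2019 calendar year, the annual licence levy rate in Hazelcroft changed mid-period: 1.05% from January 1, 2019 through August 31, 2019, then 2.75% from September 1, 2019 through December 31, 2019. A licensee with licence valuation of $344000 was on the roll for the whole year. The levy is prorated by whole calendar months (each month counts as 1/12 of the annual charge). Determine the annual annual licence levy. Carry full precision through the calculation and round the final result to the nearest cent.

$5561.33

January 1 – August 31, 2019: 8 months at 1.05% → $344000 × 1.05% × 8/12 = $2408.0000
September 1 – December 31, 2019: 4 months at 2.75% → $344000 × 2.75% × 4/12 = $3153.3333
Total = $5561.3333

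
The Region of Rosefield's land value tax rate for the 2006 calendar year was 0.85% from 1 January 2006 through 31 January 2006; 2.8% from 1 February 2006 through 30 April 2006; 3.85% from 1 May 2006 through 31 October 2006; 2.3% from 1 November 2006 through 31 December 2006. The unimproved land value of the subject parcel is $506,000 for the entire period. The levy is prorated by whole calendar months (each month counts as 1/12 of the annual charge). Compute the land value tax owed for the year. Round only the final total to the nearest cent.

1 January – 31 January 2006: 1 month at 0.85% → $506,000 × 0.85% × 1/12 = $358.4167
1 February – 30 April 2006: 3 months at 2.8% → $506,000 × 2.8% × 3/12 = $3,542.0000
1 May – 31 October 2006: 6 months at 3.85% → $506,000 × 3.85% × 6/12 = $9,740.5000
1 November – 31 December 2006: 2 months at 2.3% → $506,000 × 2.3% × 2/12 = $1,939.6667
Total = $15,580.5833

$15,580.58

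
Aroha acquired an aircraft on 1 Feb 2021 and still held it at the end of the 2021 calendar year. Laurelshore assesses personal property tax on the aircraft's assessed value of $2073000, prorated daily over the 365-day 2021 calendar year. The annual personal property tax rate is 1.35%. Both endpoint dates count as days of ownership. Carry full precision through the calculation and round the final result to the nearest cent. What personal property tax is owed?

$25608.65

Days held (1 Feb – 31 Dec 2021): 334 out of 365
Tax = $2073000 × 1.35% × 334/365 = $25608.6493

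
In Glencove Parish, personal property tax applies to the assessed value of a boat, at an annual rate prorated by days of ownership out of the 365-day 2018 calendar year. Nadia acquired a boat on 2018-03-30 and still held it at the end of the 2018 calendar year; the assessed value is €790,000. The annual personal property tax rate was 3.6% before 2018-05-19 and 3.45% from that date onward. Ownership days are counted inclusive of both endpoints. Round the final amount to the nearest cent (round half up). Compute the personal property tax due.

2018-03-30 to 2018-05-18: 50 days at 3.6% → €790,000 × 3.6% × 50/365 = €3,895.8904
2018-05-19 to 2018-12-31: 227 days at 3.45% → €790,000 × 3.45% × 227/365 = €16,950.3699
Total = €20,846.2603

€20,846.26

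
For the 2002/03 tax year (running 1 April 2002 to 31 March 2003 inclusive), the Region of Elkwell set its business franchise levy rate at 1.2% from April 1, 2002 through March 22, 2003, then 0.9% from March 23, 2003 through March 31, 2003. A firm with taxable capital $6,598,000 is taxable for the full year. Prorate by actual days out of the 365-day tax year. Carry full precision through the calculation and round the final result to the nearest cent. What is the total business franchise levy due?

April 1, 2002 – March 22, 2003: 356 days at 1.2% → $6,598,000 × 1.2% × 356/365 = $77,223.7151
March 23 – March 31, 2003: 9 days at 0.9% → $6,598,000 × 0.9% × 9/365 = $1,464.2137
Total = $78,687.9288

$78,687.93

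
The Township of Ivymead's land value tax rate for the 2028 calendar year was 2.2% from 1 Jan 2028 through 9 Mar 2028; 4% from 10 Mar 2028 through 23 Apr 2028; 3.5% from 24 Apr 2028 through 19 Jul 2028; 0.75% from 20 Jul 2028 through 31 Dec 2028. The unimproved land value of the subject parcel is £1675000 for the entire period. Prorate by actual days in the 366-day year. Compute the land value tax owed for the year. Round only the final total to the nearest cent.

£34783.71

1 Jan – 9 Mar 2028: 69 days at 2.2% → £1675000 × 2.2% × 69/366 = £6947.1311
10 Mar – 23 Apr 2028: 45 days at 4% → £1675000 × 4% × 45/366 = £8237.7049
24 Apr – 19 Jul 2028: 87 days at 3.5% → £1675000 × 3.5% × 87/366 = £13935.4508
20 Jul – 31 Dec 2028: 165 days at 0.75% → £1675000 × 0.75% × 165/366 = £5663.4221
Total = £34783.7090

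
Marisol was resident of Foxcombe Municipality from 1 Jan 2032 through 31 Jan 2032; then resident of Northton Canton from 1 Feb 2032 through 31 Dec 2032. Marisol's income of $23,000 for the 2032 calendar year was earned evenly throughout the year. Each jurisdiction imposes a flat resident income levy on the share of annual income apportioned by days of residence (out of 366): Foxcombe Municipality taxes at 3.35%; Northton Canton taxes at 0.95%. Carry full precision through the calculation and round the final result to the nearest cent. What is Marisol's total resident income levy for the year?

Foxcombe Municipality, 1 Jan – 31 Jan 2032: 31 days → $23,000 × 3.35% × 31/366 = $65.2609
Northton Canton, 1 Feb – 31 Dec 2032: 335 days → $23,000 × 0.95% × 335/366 = $199.9932
Total = $265.2541

$265.25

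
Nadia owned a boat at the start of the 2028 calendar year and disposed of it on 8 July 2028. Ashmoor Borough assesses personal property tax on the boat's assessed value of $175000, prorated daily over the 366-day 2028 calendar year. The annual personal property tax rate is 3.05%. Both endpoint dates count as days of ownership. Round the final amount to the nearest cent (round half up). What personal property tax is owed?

Days held (1 January – 8 July 2028): 190 out of 366
Tax = $175000 × 3.05% × 190/366 = $2770.8333

$2770.83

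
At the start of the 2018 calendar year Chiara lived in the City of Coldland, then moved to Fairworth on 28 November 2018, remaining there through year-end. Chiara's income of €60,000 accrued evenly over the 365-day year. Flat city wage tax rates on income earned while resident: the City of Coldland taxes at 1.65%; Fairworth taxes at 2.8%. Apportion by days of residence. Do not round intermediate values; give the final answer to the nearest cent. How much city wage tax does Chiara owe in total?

€1,054.27

The City of Coldland, 1 January – 27 November 2018: 331 days → €60,000 × 1.65% × 331/365 = €897.7808
Fairworth, 28 November – 31 December 2018: 34 days → €60,000 × 2.8% × 34/365 = €156.4932
Total = €1,054.2740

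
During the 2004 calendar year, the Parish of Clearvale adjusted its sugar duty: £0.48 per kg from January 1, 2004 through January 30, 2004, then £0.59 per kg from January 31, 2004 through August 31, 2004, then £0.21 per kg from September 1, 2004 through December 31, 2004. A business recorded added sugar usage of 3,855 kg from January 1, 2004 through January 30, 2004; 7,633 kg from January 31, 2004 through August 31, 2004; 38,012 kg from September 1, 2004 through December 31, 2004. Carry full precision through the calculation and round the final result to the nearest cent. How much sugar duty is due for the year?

January 1 – January 30, 2004: 3,855 kg at £0.48/kg → £1850.40
January 31 – August 31, 2004: 7,633 kg at £0.59/kg → £4503.47
September 1 – December 31, 2004: 38,012 kg at £0.21/kg → £7982.52

£14336.39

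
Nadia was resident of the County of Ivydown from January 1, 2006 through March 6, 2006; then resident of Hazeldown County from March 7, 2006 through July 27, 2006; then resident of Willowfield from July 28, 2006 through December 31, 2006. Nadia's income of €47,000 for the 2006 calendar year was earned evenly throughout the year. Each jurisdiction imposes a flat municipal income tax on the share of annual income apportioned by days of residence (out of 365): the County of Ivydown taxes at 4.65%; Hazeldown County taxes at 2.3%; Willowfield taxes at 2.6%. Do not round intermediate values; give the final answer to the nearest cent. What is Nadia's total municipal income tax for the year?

€1,338.34

The County of Ivydown, January 1 – March 6, 2006: 65 days → €47,000 × 4.65% × 65/365 = €389.1986
Hazeldown County, March 7 – July 27, 2006: 143 days → €47,000 × 2.3% × 143/365 = €423.5151
Willowfield, July 28 – December 31, 2006: 157 days → €47,000 × 2.6% × 157/365 = €525.6274
Total = €1,338.3411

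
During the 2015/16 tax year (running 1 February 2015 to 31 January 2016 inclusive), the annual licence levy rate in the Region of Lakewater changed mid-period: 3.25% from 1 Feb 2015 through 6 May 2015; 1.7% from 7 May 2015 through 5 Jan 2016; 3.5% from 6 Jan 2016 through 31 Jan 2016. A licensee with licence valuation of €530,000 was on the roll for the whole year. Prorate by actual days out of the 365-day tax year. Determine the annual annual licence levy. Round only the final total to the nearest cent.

1 Feb – 6 May 2015: 95 days at 3.25% → €530,000 × 3.25% × 95/365 = €4,483.2192
7 May 2015 – 5 Jan 2016: 244 days at 1.7% → €530,000 × 1.7% × 244/365 = €6,023.1233
6 Jan – 31 Jan 2016: 26 days at 3.5% → €530,000 × 3.5% × 26/365 = €1,321.3699
Total = €11,827.7123

€11,827.71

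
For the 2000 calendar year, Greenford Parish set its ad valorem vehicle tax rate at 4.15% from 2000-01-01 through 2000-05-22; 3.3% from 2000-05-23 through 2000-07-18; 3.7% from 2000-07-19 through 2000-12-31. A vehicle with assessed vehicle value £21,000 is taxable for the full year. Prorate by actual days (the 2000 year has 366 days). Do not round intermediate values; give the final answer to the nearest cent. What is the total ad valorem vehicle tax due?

2000-01-01 to 2000-05-22: 143 days at 4.15% → £21,000 × 4.15% × 143/366 = £340.5041
2000-05-23 to 2000-07-18: 57 days at 3.3% → £21,000 × 3.3% × 57/366 = £107.9262
2000-07-19 to 2000-12-31: 166 days at 3.7% → £21,000 × 3.7% × 166/366 = £352.4098
Total = £800.8402

£800.84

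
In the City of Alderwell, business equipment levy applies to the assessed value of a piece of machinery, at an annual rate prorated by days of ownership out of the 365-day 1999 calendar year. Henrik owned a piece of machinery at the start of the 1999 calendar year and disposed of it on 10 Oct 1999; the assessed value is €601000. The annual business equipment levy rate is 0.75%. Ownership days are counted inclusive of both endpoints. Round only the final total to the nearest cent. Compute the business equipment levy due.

Days held (1 Jan – 10 Oct 1999): 283 out of 365
Tax = €601000 × 0.75% × 283/365 = €3494.8562

€3494.86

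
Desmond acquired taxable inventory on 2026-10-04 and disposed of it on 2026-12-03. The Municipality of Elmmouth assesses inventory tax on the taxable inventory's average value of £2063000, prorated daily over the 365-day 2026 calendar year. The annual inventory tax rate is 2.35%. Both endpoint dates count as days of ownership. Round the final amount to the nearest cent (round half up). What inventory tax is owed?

Days held (2026-10-04 to 2026-12-03): 61 out of 365
Tax = £2063000 × 2.35% × 61/365 = £8102.2205

£8102.22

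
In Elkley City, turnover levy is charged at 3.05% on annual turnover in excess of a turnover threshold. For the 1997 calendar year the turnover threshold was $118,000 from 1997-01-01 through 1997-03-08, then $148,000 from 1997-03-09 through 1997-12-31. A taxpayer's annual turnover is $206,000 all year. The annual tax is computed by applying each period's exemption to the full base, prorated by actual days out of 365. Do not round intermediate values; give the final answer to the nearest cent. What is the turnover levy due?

$1,936.96

1997-01-01 to 1997-03-08: 67 days, exemption $118,000 → ($206,000 − $118,000) × 3.05% × 67/365 = $492.6795
1997-03-09 to 1997-12-31: 298 days, exemption $148,000 → ($206,000 − $148,000) × 3.05% × 298/365 = $1,444.2795
Total = $1,936.9589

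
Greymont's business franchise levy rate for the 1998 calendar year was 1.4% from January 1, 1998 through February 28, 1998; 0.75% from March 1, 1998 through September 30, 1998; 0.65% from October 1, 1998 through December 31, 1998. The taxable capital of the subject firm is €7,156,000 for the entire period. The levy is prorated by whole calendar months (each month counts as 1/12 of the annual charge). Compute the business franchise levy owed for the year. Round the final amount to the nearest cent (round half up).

January 1 – February 28, 1998: 2 months at 1.4% → €7,156,000 × 1.4% × 2/12 = €16,697.3333
March 1 – September 30, 1998: 7 months at 0.75% → €7,156,000 × 0.75% × 7/12 = €31,307.5000
October 1 – December 31, 1998: 3 months at 0.65% → €7,156,000 × 0.65% × 3/12 = €11,628.5000
Total = €59,633.3333

€59,633.33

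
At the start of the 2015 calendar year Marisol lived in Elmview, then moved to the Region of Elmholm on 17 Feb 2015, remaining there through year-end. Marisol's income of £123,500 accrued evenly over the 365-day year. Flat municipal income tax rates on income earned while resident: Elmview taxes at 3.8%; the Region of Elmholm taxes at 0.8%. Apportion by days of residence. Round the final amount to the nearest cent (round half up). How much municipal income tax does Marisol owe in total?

Elmview, 1 Jan – 16 Feb 2015: 47 days → £123,500 × 3.8% × 47/365 = £604.3041
The Region of Elmholm, 17 Feb – 31 Dec 2015: 318 days → £123,500 × 0.8% × 318/365 = £860.7781
Total = £1,465.0822

£1,465.08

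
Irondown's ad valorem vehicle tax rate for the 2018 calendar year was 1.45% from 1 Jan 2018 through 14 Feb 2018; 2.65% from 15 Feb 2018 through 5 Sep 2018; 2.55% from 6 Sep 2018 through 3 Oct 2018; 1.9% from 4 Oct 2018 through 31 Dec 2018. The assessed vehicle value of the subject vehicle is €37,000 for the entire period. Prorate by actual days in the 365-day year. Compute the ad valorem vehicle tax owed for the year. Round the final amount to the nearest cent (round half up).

1 Jan – 14 Feb 2018: 45 days at 1.45% → €37,000 × 1.45% × 45/365 = €66.1438
15 Feb – 5 Sep 2018: 203 days at 2.65% → €37,000 × 2.65% × 203/365 = €545.3192
6 Sep – 3 Oct 2018: 28 days at 2.55% → €37,000 × 2.55% × 28/365 = €72.3781
4 Oct – 31 Dec 2018: 89 days at 1.9% → €37,000 × 1.9% × 89/365 = €171.4164
Total = €855.2575

€855.26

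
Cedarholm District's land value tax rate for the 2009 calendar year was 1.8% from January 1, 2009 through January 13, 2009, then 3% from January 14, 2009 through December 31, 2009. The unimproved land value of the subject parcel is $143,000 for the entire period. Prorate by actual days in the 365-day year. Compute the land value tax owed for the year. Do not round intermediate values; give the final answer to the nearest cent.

January 1 – January 13, 2009: 13 days at 1.8% → $143,000 × 1.8% × 13/365 = $91.6767
January 14 – December 31, 2009: 352 days at 3% → $143,000 × 3% × 352/365 = $4,137.2055
Total = $4,228.8822

$4,228.88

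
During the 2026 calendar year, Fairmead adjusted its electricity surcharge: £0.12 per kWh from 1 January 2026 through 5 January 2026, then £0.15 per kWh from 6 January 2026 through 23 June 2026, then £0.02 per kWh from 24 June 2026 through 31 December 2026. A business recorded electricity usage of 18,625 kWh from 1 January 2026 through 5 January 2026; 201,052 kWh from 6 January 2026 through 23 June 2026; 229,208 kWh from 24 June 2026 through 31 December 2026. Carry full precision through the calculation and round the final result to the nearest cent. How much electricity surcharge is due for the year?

1 January – 5 January 2026: 18,625 kWh at £0.12/kWh → £2235.00
6 January – 23 June 2026: 201,052 kWh at £0.15/kWh → £30157.80
24 June – 31 December 2026: 229,208 kWh at £0.02/kWh → £4584.16

£36976.96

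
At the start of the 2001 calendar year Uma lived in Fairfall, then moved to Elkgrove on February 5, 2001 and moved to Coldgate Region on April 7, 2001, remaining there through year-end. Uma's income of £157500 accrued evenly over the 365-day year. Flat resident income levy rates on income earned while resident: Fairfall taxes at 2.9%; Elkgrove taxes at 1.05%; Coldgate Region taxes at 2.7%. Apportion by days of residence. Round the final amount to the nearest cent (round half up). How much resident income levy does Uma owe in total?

Fairfall, January 1 – February 4, 2001: 35 days → £157500 × 2.9% × 35/365 = £437.9795
Elkgrove, February 5 – April 6, 2001: 61 days → £157500 × 1.05% × 61/365 = £276.3801
Coldgate Region, April 7 – December 31, 2001: 269 days → £157500 × 2.7% × 269/365 = £3134.0342
Total = £3848.3938

£3848.39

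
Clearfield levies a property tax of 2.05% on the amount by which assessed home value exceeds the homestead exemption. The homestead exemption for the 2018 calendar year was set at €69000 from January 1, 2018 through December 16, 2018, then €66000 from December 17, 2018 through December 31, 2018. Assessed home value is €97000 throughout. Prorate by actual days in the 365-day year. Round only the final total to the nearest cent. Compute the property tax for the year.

€576.53

January 1 – December 16, 2018: 350 days, exemption €69000 → (€97000 − €69000) × 2.05% × 350/365 = €550.4110
December 17 – December 31, 2018: 15 days, exemption €66000 → (€97000 − €66000) × 2.05% × 15/365 = €26.1164
Total = €576.5274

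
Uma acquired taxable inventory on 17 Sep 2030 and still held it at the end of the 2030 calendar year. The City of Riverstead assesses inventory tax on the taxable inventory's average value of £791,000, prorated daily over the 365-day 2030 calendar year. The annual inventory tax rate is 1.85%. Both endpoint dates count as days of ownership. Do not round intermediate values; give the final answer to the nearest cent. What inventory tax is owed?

Days held (17 Sep – 31 Dec 2030): 106 out of 365
Tax = £791,000 × 1.85% × 106/365 = £4,249.7288

£4,249.73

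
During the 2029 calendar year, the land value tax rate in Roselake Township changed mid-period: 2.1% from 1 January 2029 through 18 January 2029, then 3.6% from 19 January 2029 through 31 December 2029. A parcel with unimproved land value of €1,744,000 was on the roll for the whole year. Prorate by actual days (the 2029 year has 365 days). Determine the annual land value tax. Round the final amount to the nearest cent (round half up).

€61,493.92

1 January – 18 January 2029: 18 days at 2.1% → €1,744,000 × 2.1% × 18/365 = €1,806.1151
19 January – 31 December 2029: 347 days at 3.6% → €1,744,000 × 3.6% × 347/365 = €59,687.8027
Total = €61,493.9178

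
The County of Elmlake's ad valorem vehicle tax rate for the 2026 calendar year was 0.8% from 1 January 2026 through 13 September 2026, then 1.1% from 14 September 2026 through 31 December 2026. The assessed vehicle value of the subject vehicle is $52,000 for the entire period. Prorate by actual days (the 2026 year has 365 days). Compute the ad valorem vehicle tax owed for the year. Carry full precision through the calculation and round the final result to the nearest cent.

1 January – 13 September 2026: 256 days at 0.8% → $52,000 × 0.8% × 256/365 = $291.7699
14 September – 31 December 2026: 109 days at 1.1% → $52,000 × 1.1% × 109/365 = $170.8164
Total = $462.5863

$462.59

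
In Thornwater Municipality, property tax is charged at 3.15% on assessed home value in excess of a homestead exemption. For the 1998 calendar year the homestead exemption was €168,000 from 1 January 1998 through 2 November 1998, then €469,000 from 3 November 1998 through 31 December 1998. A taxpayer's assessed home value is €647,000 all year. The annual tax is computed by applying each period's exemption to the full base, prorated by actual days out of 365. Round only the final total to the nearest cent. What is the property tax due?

€13,555.87

1 January – 2 November 1998: 306 days, exemption €168,000 → (€647,000 − €168,000) × 3.15% × 306/365 = €12,649.5370
3 November – 31 December 1998: 59 days, exemption €469,000 → (€647,000 − €469,000) × 3.15% × 59/365 = €906.3370
Total = €13,555.8740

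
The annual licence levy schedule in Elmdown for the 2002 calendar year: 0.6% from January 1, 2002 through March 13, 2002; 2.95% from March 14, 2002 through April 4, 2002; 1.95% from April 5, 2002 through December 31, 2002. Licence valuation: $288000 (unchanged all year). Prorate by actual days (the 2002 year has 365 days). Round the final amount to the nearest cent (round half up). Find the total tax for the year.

January 1 – March 13, 2002: 72 days at 0.6% → $288000 × 0.6% × 72/365 = $340.8658
March 14 – April 4, 2002: 22 days at 2.95% → $288000 × 2.95% × 22/365 = $512.0877
April 5 – December 31, 2002: 271 days at 1.95% → $288000 × 1.95% × 271/365 = $4169.6877
Total = $5022.6411

$5022.64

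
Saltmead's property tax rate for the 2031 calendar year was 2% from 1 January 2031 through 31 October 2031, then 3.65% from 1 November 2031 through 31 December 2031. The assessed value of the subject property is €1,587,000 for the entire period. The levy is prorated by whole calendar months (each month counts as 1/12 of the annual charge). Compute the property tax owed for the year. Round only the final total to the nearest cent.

€36,104.25

1 January – 31 October 2031: 10 months at 2% → €1,587,000 × 2% × 10/12 = €26,450.0000
1 November – 31 December 2031: 2 months at 3.65% → €1,587,000 × 3.65% × 2/12 = €9,654.2500
Total = €36,104.2500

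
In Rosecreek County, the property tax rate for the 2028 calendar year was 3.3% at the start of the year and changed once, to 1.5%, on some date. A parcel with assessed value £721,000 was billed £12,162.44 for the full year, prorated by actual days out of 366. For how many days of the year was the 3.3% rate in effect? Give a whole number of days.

Let d = days at the first rate; then 366 − d days at the second rate.
£721,000 × [3.3%·d + 1.5%·(366−d)] / 366 = £12,162.44
Solving gives d = 38, so the new rate took effect on 8 February 2028.

38 days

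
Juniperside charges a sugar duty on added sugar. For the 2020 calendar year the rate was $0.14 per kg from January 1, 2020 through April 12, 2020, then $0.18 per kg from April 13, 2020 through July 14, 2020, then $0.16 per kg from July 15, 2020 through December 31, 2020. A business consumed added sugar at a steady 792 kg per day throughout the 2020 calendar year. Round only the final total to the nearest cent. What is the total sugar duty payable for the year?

January 1 – April 12, 2020: 103 days × 792 kg/day = 81,576 kg at $0.14/kg → $11,420.64
April 13 – July 14, 2020: 93 days × 792 kg/day = 73,656 kg at $0.18/kg → $13,258.08
July 15 – December 31, 2020: 170 days × 792 kg/day = 134,640 kg at $0.16/kg → $21,542.40

$46,221.12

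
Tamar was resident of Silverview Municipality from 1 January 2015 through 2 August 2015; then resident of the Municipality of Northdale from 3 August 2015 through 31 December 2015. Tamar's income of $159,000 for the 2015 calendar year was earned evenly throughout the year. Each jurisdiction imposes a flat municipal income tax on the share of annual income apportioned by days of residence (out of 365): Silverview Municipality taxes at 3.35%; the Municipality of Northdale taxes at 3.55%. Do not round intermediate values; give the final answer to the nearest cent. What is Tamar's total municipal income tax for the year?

Silverview Municipality, 1 January – 2 August 2015: 214 days → $159,000 × 3.35% × 214/365 = $3,122.9342
The Municipality of Northdale, 3 August – 31 December 2015: 151 days → $159,000 × 3.55% × 151/365 = $2,335.1219
Total = $5,458.0562

$5,458.06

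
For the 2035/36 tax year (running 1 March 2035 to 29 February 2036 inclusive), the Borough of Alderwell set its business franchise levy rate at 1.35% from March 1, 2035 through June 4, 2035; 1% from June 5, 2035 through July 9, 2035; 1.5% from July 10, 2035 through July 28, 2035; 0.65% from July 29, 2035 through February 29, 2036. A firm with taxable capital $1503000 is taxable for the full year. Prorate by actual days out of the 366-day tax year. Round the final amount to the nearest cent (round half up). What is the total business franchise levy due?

$13695.37

March 1 – June 4, 2035: 96 days at 1.35% → $1503000 × 1.35% × 96/366 = $5322.0984
June 5 – July 9, 2035: 35 days at 1% → $1503000 × 1% × 35/366 = $1437.2951
July 10 – July 28, 2035: 19 days at 1.5% → $1503000 × 1.5% × 19/366 = $1170.3689
July 29, 2035 – February 29, 2036: 216 days at 0.65% → $1503000 × 0.65% × 216/366 = $5765.6066
Total = $13695.3689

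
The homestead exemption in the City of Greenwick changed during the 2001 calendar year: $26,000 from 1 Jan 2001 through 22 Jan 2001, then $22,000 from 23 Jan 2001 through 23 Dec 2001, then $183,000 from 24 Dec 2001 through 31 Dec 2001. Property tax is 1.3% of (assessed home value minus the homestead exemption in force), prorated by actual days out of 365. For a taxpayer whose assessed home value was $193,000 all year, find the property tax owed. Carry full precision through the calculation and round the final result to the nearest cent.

1 Jan – 22 Jan 2001: 22 days, exemption $26,000 → ($193,000 − $26,000) × 1.3% × 22/365 = $130.8548
23 Jan – 23 Dec 2001: 335 days, exemption $22,000 → ($193,000 − $22,000) × 1.3% × 335/365 = $2,040.2877
24 Dec – 31 Dec 2001: 8 days, exemption $183,000 → ($193,000 − $183,000) × 1.3% × 8/365 = $2.8493
Total = $2,173.9918

$2,173.99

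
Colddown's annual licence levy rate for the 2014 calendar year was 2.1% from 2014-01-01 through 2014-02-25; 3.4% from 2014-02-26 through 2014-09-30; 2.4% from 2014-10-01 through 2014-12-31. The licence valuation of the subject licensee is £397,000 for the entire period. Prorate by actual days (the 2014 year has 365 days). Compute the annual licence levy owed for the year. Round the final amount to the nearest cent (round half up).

£11,705.52

2014-01-01 to 2014-02-25: 56 days at 2.1% → £397,000 × 2.1% × 56/365 = £1,279.1014
2014-02-26 to 2014-09-30: 217 days at 3.4% → £397,000 × 3.4% × 217/365 = £8,024.8384
2014-10-01 to 2014-12-31: 92 days at 2.4% → £397,000 × 2.4% × 92/365 = £2,401.5781
Total = £11,705.5178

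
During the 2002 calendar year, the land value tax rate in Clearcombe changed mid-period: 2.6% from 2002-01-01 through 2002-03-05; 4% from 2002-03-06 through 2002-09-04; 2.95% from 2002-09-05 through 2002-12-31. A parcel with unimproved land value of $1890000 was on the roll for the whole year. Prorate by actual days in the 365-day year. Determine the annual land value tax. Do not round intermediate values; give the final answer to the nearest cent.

2002-01-01 to 2002-03-05: 64 days at 2.6% → $1890000 × 2.6% × 64/365 = $8616.3288
2002-03-06 to 2002-09-04: 183 days at 4% → $1890000 × 4% × 183/365 = $37903.5616
2002-09-05 to 2002-12-31: 118 days at 2.95% → $1890000 × 2.95% × 118/365 = $18024.9041
Total = $64544.7945

$64544.79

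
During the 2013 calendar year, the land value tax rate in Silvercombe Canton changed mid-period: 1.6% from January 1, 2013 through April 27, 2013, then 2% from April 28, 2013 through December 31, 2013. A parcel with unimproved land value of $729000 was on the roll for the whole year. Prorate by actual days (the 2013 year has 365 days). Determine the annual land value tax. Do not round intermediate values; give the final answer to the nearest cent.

$13645.28

January 1 – April 27, 2013: 117 days at 1.6% → $729000 × 1.6% × 117/365 = $3738.8712
April 28 – December 31, 2013: 248 days at 2% → $729000 × 2% × 248/365 = $9906.4110
Total = $13645.2822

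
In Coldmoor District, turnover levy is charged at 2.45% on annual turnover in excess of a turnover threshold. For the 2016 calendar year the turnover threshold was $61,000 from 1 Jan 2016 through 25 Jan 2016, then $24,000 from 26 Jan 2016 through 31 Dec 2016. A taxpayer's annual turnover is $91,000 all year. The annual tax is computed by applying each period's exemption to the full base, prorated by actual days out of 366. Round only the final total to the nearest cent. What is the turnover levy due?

$1,579.58

1 Jan – 25 Jan 2016: 25 days, exemption $61,000 → ($91,000 − $61,000) × 2.45% × 25/366 = $50.2049
26 Jan – 31 Dec 2016: 341 days, exemption $24,000 → ($91,000 − $24,000) × 2.45% × 341/366 = $1,529.3757
Total = $1,579.5806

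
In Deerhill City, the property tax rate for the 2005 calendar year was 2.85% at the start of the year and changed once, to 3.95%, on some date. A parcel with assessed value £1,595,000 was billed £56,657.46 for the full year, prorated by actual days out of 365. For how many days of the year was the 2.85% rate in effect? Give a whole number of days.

132 days

Let d = days at the first rate; then 365 − d days at the second rate.
£1,595,000 × [2.85%·d + 3.95%·(365−d)] / 365 = £56,657.46
Solving gives d = 132, so the new rate took effect on 13 May 2005.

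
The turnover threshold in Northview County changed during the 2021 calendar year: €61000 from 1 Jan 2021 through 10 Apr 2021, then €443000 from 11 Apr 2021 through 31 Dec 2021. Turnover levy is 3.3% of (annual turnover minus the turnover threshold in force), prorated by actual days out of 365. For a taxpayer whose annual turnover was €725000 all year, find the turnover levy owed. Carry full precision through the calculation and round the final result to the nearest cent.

€12759.70

1 Jan – 10 Apr 2021: 100 days, exemption €61000 → (€725000 − €61000) × 3.3% × 100/365 = €6003.2877
11 Apr – 31 Dec 2021: 265 days, exemption €443000 → (€725000 − €443000) × 3.3% × 265/365 = €6756.4110
Total = €12759.6986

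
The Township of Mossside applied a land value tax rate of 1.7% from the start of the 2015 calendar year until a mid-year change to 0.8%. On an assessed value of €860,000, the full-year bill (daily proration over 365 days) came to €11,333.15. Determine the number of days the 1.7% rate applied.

Let d = days at the first rate; then 365 − d days at the second rate.
€860,000 × [1.7%·d + 0.8%·(365−d)] / 365 = €11,333.15
Solving gives d = 210, so the new rate took effect on 30 July 2015.

210 days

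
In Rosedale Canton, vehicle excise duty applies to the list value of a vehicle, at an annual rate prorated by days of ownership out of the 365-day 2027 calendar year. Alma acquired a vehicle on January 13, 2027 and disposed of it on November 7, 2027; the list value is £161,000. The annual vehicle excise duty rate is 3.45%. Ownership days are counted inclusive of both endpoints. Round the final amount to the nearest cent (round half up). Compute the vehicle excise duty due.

Days held (January 13 – November 7, 2027): 299 out of 365
Tax = £161,000 × 3.45% × 299/365 = £4,550.1247

£4,550.12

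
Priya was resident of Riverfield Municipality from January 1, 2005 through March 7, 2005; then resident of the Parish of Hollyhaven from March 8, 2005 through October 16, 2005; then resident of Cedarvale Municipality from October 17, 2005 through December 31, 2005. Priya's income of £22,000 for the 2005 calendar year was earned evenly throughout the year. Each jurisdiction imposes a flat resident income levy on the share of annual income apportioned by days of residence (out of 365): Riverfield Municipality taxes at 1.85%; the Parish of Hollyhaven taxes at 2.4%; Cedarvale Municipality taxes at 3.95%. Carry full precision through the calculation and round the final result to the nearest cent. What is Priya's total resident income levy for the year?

£577.12

Riverfield Municipality, January 1 – March 7, 2005: 66 days → £22,000 × 1.85% × 66/365 = £73.5945
The Parish of Hollyhaven, March 8 – October 16, 2005: 223 days → £22,000 × 2.4% × 223/365 = £322.5863
Cedarvale Municipality, October 17 – December 31, 2005: 76 days → £22,000 × 3.95% × 76/365 = £180.9425
Total = £577.1233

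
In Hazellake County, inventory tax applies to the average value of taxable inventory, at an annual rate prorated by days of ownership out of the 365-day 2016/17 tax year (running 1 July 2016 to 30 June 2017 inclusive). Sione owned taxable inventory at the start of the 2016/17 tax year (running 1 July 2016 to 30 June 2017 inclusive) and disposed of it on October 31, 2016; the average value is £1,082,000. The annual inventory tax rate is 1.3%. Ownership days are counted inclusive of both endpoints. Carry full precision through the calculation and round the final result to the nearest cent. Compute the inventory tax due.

Days held (July 1 – October 31, 2016): 123 out of 365
Tax = £1,082,000 × 1.3% × 123/365 = £4,740.0493

£4,740.05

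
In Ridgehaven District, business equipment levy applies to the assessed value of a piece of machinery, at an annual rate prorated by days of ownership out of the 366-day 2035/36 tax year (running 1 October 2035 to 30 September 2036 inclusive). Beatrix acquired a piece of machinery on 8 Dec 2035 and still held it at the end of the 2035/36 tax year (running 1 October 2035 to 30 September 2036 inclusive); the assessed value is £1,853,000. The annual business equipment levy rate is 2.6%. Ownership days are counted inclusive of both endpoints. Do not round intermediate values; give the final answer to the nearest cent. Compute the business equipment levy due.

Days held (8 Dec 2035 – 30 Sep 2036): 298 out of 366
Tax = £1,853,000 × 2.6% × 298/366 = £39,226.8962

£39,226.90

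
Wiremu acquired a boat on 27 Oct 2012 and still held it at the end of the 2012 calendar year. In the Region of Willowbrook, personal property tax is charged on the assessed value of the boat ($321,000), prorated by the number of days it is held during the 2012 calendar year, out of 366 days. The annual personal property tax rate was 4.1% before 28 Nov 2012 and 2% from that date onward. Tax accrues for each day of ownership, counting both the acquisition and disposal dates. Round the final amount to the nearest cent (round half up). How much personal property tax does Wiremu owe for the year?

$1,747.08

27 Oct – 27 Nov 2012: 32 days at 4.1% → $321,000 × 4.1% × 32/366 = $1,150.6885
28 Nov – 31 Dec 2012: 34 days at 2% → $321,000 × 2% × 34/366 = $596.3934
Total = $1,747.0820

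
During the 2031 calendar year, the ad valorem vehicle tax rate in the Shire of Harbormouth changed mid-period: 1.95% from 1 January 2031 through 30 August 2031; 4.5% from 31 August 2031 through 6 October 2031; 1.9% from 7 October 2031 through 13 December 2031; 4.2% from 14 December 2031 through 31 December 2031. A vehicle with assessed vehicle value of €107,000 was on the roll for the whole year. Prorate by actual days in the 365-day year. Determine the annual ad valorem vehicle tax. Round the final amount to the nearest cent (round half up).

1 January – 30 August 2031: 242 days at 1.95% → €107,000 × 1.95% × 242/365 = €1,383.3781
31 August – 6 October 2031: 37 days at 4.5% → €107,000 × 4.5% × 37/365 = €488.0959
7 October – 13 December 2031: 68 days at 1.9% → €107,000 × 1.9% × 68/365 = €378.7507
14 December – 31 December 2031: 18 days at 4.2% → €107,000 × 4.2% × 18/365 = €221.6219
Total = €2,471.8466

€2,471.85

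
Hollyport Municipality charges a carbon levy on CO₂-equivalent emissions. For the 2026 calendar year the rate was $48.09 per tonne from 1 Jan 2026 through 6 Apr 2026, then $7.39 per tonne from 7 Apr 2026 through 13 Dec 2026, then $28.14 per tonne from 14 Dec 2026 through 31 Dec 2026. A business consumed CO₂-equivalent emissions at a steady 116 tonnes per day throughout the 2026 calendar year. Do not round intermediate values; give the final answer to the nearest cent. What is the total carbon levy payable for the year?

1 Jan – 6 Apr 2026: 96 days × 116 tonnes/day = 11,136 tonnes at $48.09/tonne → $535,530.24
7 Apr – 13 Dec 2026: 251 days × 116 tonnes/day = 29,116 tonnes at $7.39/tonne → $215,167.24
14 Dec – 31 Dec 2026: 18 days × 116 tonnes/day = 2,088 tonnes at $28.14/tonne → $58,756.32

$809,453.80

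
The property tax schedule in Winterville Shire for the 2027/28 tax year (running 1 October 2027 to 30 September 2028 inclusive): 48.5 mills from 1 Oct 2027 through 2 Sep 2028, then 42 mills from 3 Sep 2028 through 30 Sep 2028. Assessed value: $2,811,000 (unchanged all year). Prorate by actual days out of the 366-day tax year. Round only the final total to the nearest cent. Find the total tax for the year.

$134,935.68

1 Oct 2027 – 2 Sep 2028: 338 days at 48.5 mills → $2,811,000 × 4.85% × 338/366 = $125,903.6148
3 Sep – 30 Sep 2028: 28 days at 42 mills → $2,811,000 × 4.2% × 28/366 = $9,032.0656
Total = $134,935.6803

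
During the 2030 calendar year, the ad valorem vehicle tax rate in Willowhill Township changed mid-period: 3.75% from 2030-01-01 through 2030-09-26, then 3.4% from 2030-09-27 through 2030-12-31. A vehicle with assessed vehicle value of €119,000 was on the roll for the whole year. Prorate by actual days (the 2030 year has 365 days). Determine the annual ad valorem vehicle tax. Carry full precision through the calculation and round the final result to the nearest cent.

€4,352.95

2030-01-01 to 2030-09-26: 269 days at 3.75% → €119,000 × 3.75% × 269/365 = €3,288.8014
2030-09-27 to 2030-12-31: 96 days at 3.4% → €119,000 × 3.4% × 96/365 = €1,064.1534
Total = €4,352.9548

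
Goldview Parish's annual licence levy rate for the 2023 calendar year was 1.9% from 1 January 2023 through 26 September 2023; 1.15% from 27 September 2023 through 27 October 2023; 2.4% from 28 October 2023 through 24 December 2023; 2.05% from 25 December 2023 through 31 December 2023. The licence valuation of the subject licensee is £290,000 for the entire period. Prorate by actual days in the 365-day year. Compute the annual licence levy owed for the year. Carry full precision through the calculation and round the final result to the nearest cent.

£5,564.03

1 January – 26 September 2023: 269 days at 1.9% → £290,000 × 1.9% × 269/365 = £4,060.7945
27 September – 27 October 2023: 31 days at 1.15% → £290,000 × 1.15% × 31/365 = £283.2466
28 October – 24 December 2023: 58 days at 2.4% → £290,000 × 2.4% × 58/365 = £1,105.9726
25 December – 31 December 2023: 7 days at 2.05% → £290,000 × 2.05% × 7/365 = £114.0137
Total = £5,564.0274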